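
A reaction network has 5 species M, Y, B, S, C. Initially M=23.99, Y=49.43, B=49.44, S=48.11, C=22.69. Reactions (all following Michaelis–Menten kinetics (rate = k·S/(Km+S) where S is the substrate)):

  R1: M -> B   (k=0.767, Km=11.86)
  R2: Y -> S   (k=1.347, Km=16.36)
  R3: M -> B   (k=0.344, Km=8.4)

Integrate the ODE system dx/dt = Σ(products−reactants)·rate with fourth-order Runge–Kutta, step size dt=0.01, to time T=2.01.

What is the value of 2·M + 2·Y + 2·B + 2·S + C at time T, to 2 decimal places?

Value at T = 364.63

Check how each reaction changes W = 2·M + 2·Y + 2·B + 2·S + C (weight of products minus weight of reactants):
R1: M -> B: (2·1) − (2·1) = 2 − 2 = 0
R2: Y -> S: (2·1) − (2·1) = 2 − 2 = 0
R3: M -> B: (2·1) − (2·1) = 2 − 2 = 0
Every reaction leaves W unchanged, so W is conserved and no simulation is needed: W(T) = W(0) = 2·23.99 + 2·49.43 + 2·49.44 + 2·48.11 + 22.69 = 364.63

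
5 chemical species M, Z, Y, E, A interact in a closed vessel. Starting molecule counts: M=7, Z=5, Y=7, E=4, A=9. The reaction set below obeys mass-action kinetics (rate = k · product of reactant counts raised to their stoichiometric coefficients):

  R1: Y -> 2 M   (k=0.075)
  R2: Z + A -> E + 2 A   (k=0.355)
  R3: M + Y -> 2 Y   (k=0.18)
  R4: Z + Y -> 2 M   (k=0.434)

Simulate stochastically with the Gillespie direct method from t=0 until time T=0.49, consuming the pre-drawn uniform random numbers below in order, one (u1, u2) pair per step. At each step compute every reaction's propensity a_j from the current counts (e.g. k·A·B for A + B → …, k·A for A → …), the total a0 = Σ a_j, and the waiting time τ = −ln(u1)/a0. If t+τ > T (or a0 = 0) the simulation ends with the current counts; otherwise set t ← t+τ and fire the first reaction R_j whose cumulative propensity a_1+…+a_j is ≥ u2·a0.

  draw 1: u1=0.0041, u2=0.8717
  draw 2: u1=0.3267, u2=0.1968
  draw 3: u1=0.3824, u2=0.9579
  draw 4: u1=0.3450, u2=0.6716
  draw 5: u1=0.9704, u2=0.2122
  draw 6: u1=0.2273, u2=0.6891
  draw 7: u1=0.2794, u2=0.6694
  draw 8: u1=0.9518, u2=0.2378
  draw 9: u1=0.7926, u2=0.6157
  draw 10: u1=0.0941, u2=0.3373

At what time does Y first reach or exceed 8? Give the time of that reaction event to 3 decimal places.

t=0.000: M=7 Z=5 Y=7 E=4 A=9
Draw 1: a1=0.525, a2=15.975, a3=8.820, a4=15.190, a0=40.510; τ=−ln(0.0041)/40.510=0.136 → t=0.136; u2·a0=0.8717·40.510=35.313; a1+…+a3=25.320 < 35.313 ≤ a1+…+a4=40.510 → R4 fires; M=9 Z=4 Y=6 E=4 A=9
Draw 2: a1=0.450, a2=12.780, a3=9.720, a4=10.416, a0=33.366; τ=−ln(0.3267)/33.366=0.034 → t=0.169; u2·a0=0.1968·33.366=6.566; a1=0.450 < 6.566 ≤ a1+a2=13.230 → R2 fires; M=9 Z=3 Y=6 E=5 A=10
Draw 3: a1=0.450, a2=10.650, a3=9.720, a4=7.812, a0=28.632; τ=−ln(0.3824)/28.632=0.034 → t=0.203; u2·a0=0.9579·28.632=27.427; a1+…+a3=20.820 < 27.427 ≤ a1+…+a4=28.632 → R4 fires; M=11 Z=2 Y=5 E=5 A=10
Draw 4: a1=0.375, a2=7.100, a3=9.900, a4=4.340, a0=21.715; τ=−ln(0.3450)/21.715=0.049 → t=0.252; u2·a0=0.6716·21.715=14.584; a1+a2=7.475 < 14.584 ≤ a1+…+a3=17.375 → R3 fires; M=10 Z=2 Y=6 E=5 A=10
Draw 5: a1=0.450, a2=7.100, a3=10.800, a4=5.208, a0=23.558; τ=−ln(0.9704)/23.558=0.001 → t=0.253; u2·a0=0.2122·23.558=4.999; a1=0.450 < 4.999 ≤ a1+a2=7.550 → R2 fires; M=10 Z=1 Y=6 E=6 A=11
Draw 6: a1=0.450, a2=3.905, a3=10.800, a4=2.604, a0=17.759; τ=−ln(0.2273)/17.759=0.083 → t=0.336; u2·a0=0.6891·17.759=12.238; a1+a2=4.355 < 12.238 ≤ a1+…+a3=15.155 → R3 fires; M=9 Z=1 Y=7 E=6 A=11
Draw 7: a1=0.525, a2=3.905, a3=11.340, a4=3.038, a0=18.808; τ=−ln(0.2794)/18.808=0.068 → t=0.404; u2·a0=0.6694·18.808=12.590; a1+a2=4.430 < 12.590 ≤ a1+…+a3=15.770 → R3 fires; M=8 Z=1 Y=8 E=6 A=11
Draw 8: a1=0.600, a2=3.905, a3=11.520, a4=3.472, a0=19.497; τ=−ln(0.9518)/19.497=0.003 → t=0.407; u2·a0=0.2378·19.497=4.636; a1+a2=4.505 < 4.636 ≤ a1+…+a3=16.025 → R3 fires; M=7 Z=1 Y=9 E=6 A=11
Draw 9: a1=0.675, a2=3.905, a3=11.340, a4=3.906, a0=19.826; τ=−ln(0.7926)/19.826=0.012 → t=0.419; u2·a0=0.6157·19.826=12.207; a1+a2=4.580 < 12.207 ≤ a1+…+a3=15.920 → R3 fires; M=6 Z=1 Y=10 E=6 A=11
Draw 10: a1=0.750, a2=3.905, a3=10.800, a4=4.340, a0=19.795; τ=−ln(0.0941)/19.795=0.119 → t=0.538 > T=0.49: stop.
Y first becomes ≥ 8 when it reaches 8 at the event at t=0.404.

Threshold first reached at t = 0.404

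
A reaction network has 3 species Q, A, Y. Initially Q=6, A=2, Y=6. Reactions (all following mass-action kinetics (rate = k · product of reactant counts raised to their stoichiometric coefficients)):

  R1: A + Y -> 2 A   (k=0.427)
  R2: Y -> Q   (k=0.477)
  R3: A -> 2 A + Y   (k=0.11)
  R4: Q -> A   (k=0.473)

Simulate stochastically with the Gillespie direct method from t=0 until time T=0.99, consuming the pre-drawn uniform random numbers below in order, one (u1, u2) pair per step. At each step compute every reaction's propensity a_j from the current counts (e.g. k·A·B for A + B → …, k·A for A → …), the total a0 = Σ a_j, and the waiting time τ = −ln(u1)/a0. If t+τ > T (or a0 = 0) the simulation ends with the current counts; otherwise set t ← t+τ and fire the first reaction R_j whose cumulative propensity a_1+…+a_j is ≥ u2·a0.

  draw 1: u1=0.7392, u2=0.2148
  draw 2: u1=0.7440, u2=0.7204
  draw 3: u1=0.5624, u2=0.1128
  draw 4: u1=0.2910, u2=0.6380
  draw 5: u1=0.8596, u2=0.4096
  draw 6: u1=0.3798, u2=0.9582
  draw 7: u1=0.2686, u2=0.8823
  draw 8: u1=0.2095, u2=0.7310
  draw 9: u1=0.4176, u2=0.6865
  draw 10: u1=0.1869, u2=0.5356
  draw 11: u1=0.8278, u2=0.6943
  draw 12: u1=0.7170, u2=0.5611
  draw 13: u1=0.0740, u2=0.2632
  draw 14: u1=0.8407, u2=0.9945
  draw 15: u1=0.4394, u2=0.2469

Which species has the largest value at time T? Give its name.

Dominant species at T: A

t=0.000: Q=6 A=2 Y=6
Draw 1: a1=5.124, a2=2.862, a3=0.220, a4=2.838, a0=11.044; τ=−ln(0.7392)/11.044=0.027 → t=0.027; u2·a0=0.2148·11.044=2.372 ≤ a1=5.124 → R1 fires; Q=6 A=3 Y=5
Draw 2: a1=6.405, a2=2.385, a3=0.330, a4=2.838, a0=11.958; τ=−ln(0.7440)/11.958=0.025 → t=0.052; u2·a0=0.7204·11.958=8.615; a1=6.405 < 8.615 ≤ a1+a2=8.790 → R2 fires; Q=7 A=3 Y=4
Draw 3: a1=5.124, a2=1.908, a3=0.330, a4=3.311, a0=10.673; τ=−ln(0.5624)/10.673=0.054 → t=0.106; u2·a0=0.1128·10.673=1.204 ≤ a1=5.124 → R1 fires; Q=7 A=4 Y=3
Draw 4: a1=5.124, a2=1.431, a3=0.440, a4=3.311, a0=10.306; τ=−ln(0.2910)/10.306=0.120 → t=0.226; u2·a0=0.6380·10.306=6.575; a1+a2=6.555 < 6.575 ≤ a1+…+a3=6.995 → R3 fires; Q=7 A=5 Y=4
Draw 5: a1=8.540, a2=1.908, a3=0.550, a4=3.311, a0=14.309; τ=−ln(0.8596)/14.309=0.011 → t=0.236; u2·a0=0.4096·14.309=5.861 ≤ a1=8.540 → R1 fires; Q=7 A=6 Y=3
Draw 6: a1=7.686, a2=1.431, a3=0.660, a4=3.311, a0=13.088; τ=−ln(0.3798)/13.088=0.074 → t=0.310; u2·a0=0.9582·13.088=12.541; a1+…+a3=9.777 < 12.541 ≤ a1+…+a4=13.088 → R4 fires; Q=6 A=7 Y=3
Draw 7: a1=8.967, a2=1.431, a3=0.770, a4=2.838, a0=14.006; τ=−ln(0.2686)/14.006=0.094 → t=0.404; u2·a0=0.8823·14.006=12.357; a1+…+a3=11.168 < 12.357 ≤ a1+…+a4=14.006 → R4 fires; Q=5 A=8 Y=3
Draw 8: a1=10.248, a2=1.431, a3=0.880, a4=2.365, a0=14.924; τ=−ln(0.2095)/14.924=0.105 → t=0.509; u2·a0=0.7310·14.924=10.909; a1=10.248 < 10.909 ≤ a1+a2=11.679 → R2 fires; Q=6 A=8 Y=2
Draw 9: a1=6.832, a2=0.954, a3=0.880, a4=2.838, a0=11.504; τ=−ln(0.4176)/11.504=0.076 → t=0.585; u2·a0=0.6865·11.504=7.897; a1+a2=7.786 < 7.897 ≤ a1+…+a3=8.666 → R3 fires; Q=6 A=9 Y=3
Draw 10: a1=11.529, a2=1.431, a3=0.990, a4=2.838, a0=16.788; τ=−ln(0.1869)/16.788=0.100 → t=0.685; u2·a0=0.5356·16.788=8.992 ≤ a1=11.529 → R1 fires; Q=6 A=10 Y=2
Draw 11: a1=8.540, a2=0.954, a3=1.100, a4=2.838, a0=13.432; τ=−ln(0.8278)/13.432=0.014 → t=0.699; u2·a0=0.6943·13.432=9.326; a1=8.540 < 9.326 ≤ a1+a2=9.494 → R2 fires; Q=7 A=10 Y=1
Draw 12: a1=4.270, a2=0.477, a3=1.100, a4=3.311, a0=9.158; τ=−ln(0.7170)/9.158=0.036 → t=0.735; u2·a0=0.5611·9.158=5.139; a1+a2=4.747 < 5.139 ≤ a1+…+a3=5.847 → R3 fires; Q=7 A=11 Y=2
Draw 13: a1=9.394, a2=0.954, a3=1.210, a4=3.311, a0=14.869; τ=−ln(0.0740)/14.869=0.175 → t=0.910; u2·a0=0.2632·14.869=3.914 ≤ a1=9.394 → R1 fires; Q=7 A=12 Y=1
Draw 14: a1=5.124, a2=0.477, a3=1.320, a4=3.311, a0=10.232; τ=−ln(0.8407)/10.232=0.017 → t=0.927; u2·a0=0.9945·10.232=10.176; a1+…+a3=6.921 < 10.176 ≤ a1+…+a4=10.232 → R4 fires; Q=6 A=13 Y=1
Draw 15: a1=5.551, a2=0.477, a3=1.430, a4=2.838, a0=10.296; τ=−ln(0.4394)/10.296=0.080 → t=1.007 > T=0.99: stop.
At T=0.99: Q=6 A=13 Y=1; the largest is A.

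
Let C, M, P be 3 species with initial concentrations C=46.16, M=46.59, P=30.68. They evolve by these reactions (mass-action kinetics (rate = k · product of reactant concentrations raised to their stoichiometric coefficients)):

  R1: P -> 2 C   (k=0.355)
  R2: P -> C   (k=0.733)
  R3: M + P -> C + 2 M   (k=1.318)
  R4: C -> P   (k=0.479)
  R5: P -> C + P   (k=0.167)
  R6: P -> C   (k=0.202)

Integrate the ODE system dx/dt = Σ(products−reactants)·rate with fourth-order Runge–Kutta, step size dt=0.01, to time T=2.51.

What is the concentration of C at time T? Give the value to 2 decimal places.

C at T = 77.18

RK4 with dt=0.01: 251 steps to T=2.51. Trajectory (selected grid times):
t=0.00: C=46.16 M=46.59 P=30.68
t=0.28: C=76.76 M=86.45 P=0.32
t=0.56: C=76.84 M=96.68 P=0.29
t=0.84: C=76.91 M=106.92 P=0.26
t=1.12: C=76.97 M=117.17 P=0.24
t=1.39: C=77.02 M=127.07 P=0.22
t=1.67: C=77.07 M=137.34 P=0.20
t=1.95: C=77.11 M=147.62 P=0.19
t=2.23: C=77.15 M=157.91 P=0.18
t=2.51: C=77.18 M=168.21 P=0.17
Read off C at T=2.51: 77.18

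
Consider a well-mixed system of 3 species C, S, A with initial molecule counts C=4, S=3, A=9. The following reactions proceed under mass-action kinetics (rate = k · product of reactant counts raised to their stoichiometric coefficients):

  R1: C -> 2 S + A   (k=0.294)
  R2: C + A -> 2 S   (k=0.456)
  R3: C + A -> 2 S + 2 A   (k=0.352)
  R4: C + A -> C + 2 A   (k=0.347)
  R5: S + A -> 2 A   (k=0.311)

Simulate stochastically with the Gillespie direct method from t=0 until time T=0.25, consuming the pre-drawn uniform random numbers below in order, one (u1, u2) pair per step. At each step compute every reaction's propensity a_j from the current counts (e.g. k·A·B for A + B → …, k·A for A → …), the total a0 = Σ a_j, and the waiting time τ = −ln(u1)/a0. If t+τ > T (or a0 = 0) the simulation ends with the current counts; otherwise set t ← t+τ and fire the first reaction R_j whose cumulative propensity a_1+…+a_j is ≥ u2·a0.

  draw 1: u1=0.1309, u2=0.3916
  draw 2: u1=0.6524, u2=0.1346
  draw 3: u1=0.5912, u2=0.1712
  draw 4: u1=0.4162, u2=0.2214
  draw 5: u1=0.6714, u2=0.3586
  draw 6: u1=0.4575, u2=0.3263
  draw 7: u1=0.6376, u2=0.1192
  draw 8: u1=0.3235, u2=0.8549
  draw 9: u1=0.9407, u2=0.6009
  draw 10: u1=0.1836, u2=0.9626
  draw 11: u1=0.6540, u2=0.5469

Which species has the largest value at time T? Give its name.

t=0.000: C=4 S=3 A=9
Draw 1: a1=1.176, a2=16.416, a3=12.672, a4=12.492, a5=8.397, a0=51.153; τ=−ln(0.1309)/51.153=0.040 → t=0.040; u2·a0=0.3916·51.153=20.032; a1+a2=17.592 < 20.032 ≤ a1+…+a3=30.264 → R3 fires; C=3 S=5 A=10
Draw 2: a1=0.882, a2=13.680, a3=10.560, a4=10.410, a5=15.550, a0=51.082; τ=−ln(0.6524)/51.082=0.008 → t=0.048; u2·a0=0.1346·51.082=6.876; a1=0.882 < 6.876 ≤ a1+a2=14.562 → R2 fires; C=2 S=7 A=9
Draw 3: a1=0.588, a2=8.208, a3=6.336, a4=6.246, a5=19.593, a0=40.971; τ=−ln(0.5912)/40.971=0.013 → t=0.061; u2·a0=0.1712·40.971=7.014; a1=0.588 < 7.014 ≤ a1+a2=8.796 → R2 fires; C=1 S=9 A=8
Draw 4: a1=0.294, a2=3.648, a3=2.816, a4=2.776, a5=22.392, a0=31.926; τ=−ln(0.4162)/31.926=0.027 → t=0.088; u2·a0=0.2214·31.926=7.068; a1+…+a3=6.758 < 7.068 ≤ a1+…+a4=9.534 → R4 fires; C=1 S=9 A=9
Draw 5: a1=0.294, a2=4.104, a3=3.168, a4=3.123, a5=25.191, a0=35.880; τ=−ln(0.6714)/35.880=0.011 → t=0.099; u2·a0=0.3586·35.880=12.867; a1+…+a4=10.689 < 12.867 ≤ a1+…+a5=35.880 → R5 fires; C=1 S=8 A=10
Draw 6: a1=0.294, a2=4.560, a3=3.520, a4=3.470, a5=24.880, a0=36.724; τ=−ln(0.4575)/36.724=0.021 → t=0.121; u2·a0=0.3263·36.724=11.983; a1+…+a4=11.844 < 11.983 ≤ a1+…+a5=36.724 → R5 fires; C=1 S=7 A=11
Draw 7: a1=0.294, a2=5.016, a3=3.872, a4=3.817, a5=23.947, a0=36.946; τ=−ln(0.6376)/36.946=0.012 → t=0.133; u2·a0=0.1192·36.946=4.404; a1=0.294 < 4.404 ≤ a1+a2=5.310 → R2 fires; C=0 S=9 A=10
Draw 8: a1=0.000, a2=0.000, a3=0.000, a4=0.000, a5=27.990, a0=27.990; τ=−ln(0.3235)/27.990=0.040 → t=0.173; u2·a0=0.8549·27.990=23.929; a1+…+a4=0.000 < 23.929 ≤ a1+…+a5=27.990 → R5 fires; C=0 S=8 A=11
Draw 9: a1=0.000, a2=0.000, a3=0.000, a4=0.000, a5=27.368, a0=27.368; τ=−ln(0.9407)/27.368=0.002 → t=0.176; u2·a0=0.6009·27.368=16.445; a1+…+a4=0.000 < 16.445 ≤ a1+…+a5=27.368 → R5 fires; C=0 S=7 A=12
Draw 10: a1=0.000, a2=0.000, a3=0.000, a4=0.000, a5=26.124, a0=26.124; τ=−ln(0.1836)/26.124=0.065 → t=0.240; u2·a0=0.9626·26.124=25.147; a1+…+a4=0.000 < 25.147 ≤ a1+…+a5=26.124 → R5 fires; C=0 S=6 A=13
Draw 11: a1=0.000, a2=0.000, a3=0.000, a4=0.000, a5=24.258, a0=24.258; τ=−ln(0.6540)/24.258=0.018 → t=0.258 > T=0.25: stop.
At T=0.25: C=0 S=6 A=13; the largest is A.

Dominant species at T: A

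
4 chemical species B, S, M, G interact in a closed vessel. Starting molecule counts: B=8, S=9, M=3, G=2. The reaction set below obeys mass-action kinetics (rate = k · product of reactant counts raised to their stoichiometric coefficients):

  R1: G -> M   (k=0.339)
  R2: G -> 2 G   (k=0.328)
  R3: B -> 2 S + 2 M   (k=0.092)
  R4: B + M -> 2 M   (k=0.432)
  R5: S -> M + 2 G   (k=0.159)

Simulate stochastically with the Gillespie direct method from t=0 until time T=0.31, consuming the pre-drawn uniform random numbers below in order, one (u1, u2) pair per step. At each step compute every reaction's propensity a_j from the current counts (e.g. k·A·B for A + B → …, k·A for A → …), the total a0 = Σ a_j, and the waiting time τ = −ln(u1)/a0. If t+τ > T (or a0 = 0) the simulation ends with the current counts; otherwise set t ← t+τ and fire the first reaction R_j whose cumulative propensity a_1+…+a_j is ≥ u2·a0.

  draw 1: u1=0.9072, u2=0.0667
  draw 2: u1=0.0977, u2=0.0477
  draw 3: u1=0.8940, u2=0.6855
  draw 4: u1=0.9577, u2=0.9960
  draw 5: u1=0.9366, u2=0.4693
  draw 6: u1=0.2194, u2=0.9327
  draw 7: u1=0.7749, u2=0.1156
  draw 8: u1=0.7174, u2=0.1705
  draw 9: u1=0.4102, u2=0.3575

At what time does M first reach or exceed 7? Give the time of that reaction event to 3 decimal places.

Threshold first reached at t = 0.179

t=0.000: B=8 S=9 M=3 G=2
Draw 1: a1=0.678, a2=0.656, a3=0.736, a4=10.368, a5=1.431, a0=13.869; τ=−ln(0.9072)/13.869=0.007 → t=0.007; u2·a0=0.0667·13.869=0.925; a1=0.678 < 0.925 ≤ a1+a2=1.334 → R2 fires; B=8 S=9 M=3 G=3
Draw 2: a1=1.017, a2=0.984, a3=0.736, a4=10.368, a5=1.431, a0=14.536; τ=−ln(0.0977)/14.536=0.160 → t=0.167; u2·a0=0.0477·14.536=0.693 ≤ a1=1.017 → R1 fires; B=8 S=9 M=4 G=2
Draw 3: a1=0.678, a2=0.656, a3=0.736, a4=13.824, a5=1.431, a0=17.325; τ=−ln(0.8940)/17.325=0.006 → t=0.173; u2·a0=0.6855·17.325=11.876; a1+…+a3=2.070 < 11.876 ≤ a1+…+a4=15.894 → R4 fires; B=7 S=9 M=5 G=2
Draw 4: a1=0.678, a2=0.656, a3=0.644, a4=15.120, a5=1.431, a0=18.529; τ=−ln(0.9577)/18.529=0.002 → t=0.176; u2·a0=0.9960·18.529=18.455; a1+…+a4=17.098 < 18.455 ≤ a1+…+a5=18.529 → R5 fires; B=7 S=8 M=6 G=4
Draw 5: a1=1.356, a2=1.312, a3=0.644, a4=18.144, a5=1.272, a0=22.728; τ=−ln(0.9366)/22.728=0.003 → t=0.179; u2·a0=0.4693·22.728=10.666; a1+…+a3=3.312 < 10.666 ≤ a1+…+a4=21.456 → R4 fires; B=6 S=8 M=7 G=4
Draw 6: a1=1.356, a2=1.312, a3=0.552, a4=18.144, a5=1.272, a0=22.636; τ=−ln(0.2194)/22.636=0.067 → t=0.246; u2·a0=0.9327·22.636=21.113; a1+…+a3=3.220 < 21.113 ≤ a1+…+a4=21.364 → R4 fires; B=5 S=8 M=8 G=4
Draw 7: a1=1.356, a2=1.312, a3=0.460, a4=17.280, a5=1.272, a0=21.680; τ=−ln(0.7749)/21.680=0.012 → t=0.257; u2·a0=0.1156·21.680=2.506; a1=1.356 < 2.506 ≤ a1+a2=2.668 → R2 fires; B=5 S=8 M=8 G=5
Draw 8: a1=1.695, a2=1.640, a3=0.460, a4=17.280, a5=1.272, a0=22.347; τ=−ln(0.7174)/22.347=0.015 → t=0.272; u2·a0=0.1705·22.347=3.810; a1+…+a3=3.795 < 3.810 ≤ a1+…+a4=21.075 → R4 fires; B=4 S=8 M=9 G=5
Draw 9: a1=1.695, a2=1.640, a3=0.368, a4=15.552, a5=1.272, a0=20.527; τ=−ln(0.4102)/20.527=0.043 → t=0.316 > T=0.31: stop.
M first becomes ≥ 7 when it reaches 7 at the event at t=0.179.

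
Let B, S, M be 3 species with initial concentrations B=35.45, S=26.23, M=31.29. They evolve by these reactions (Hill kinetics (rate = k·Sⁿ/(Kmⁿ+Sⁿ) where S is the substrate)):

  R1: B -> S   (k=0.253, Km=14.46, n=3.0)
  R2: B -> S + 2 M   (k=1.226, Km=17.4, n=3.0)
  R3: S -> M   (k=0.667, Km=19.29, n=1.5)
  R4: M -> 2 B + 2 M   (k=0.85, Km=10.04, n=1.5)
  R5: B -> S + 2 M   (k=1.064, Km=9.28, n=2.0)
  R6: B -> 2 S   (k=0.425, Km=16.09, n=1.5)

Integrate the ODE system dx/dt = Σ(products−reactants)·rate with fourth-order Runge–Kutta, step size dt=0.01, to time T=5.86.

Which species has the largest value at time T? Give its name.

Dominant species at T: M

RK4 with dt=0.01: 586 steps to T=5.86. Trajectory (selected grid times):
t=0.00: B=35.45 S=26.23 M=31.29
t=0.65: B=34.68 S=27.89 M=34.75
t=1.30: B=33.93 S=29.53 M=38.21
t=1.95: B=33.21 S=31.15 M=41.67
t=2.60: B=32.51 S=32.76 M=45.13
t=3.26: B=31.83 S=34.36 M=48.64
t=3.91: B=31.17 S=35.93 M=52.09
t=4.56: B=30.53 S=37.47 M=55.54
t=5.21: B=29.91 S=39.00 M=58.97
t=5.86: B=29.31 S=40.51 M=62.40
At T=5.86: B=29.31 S=40.51 M=62.40; the largest is M.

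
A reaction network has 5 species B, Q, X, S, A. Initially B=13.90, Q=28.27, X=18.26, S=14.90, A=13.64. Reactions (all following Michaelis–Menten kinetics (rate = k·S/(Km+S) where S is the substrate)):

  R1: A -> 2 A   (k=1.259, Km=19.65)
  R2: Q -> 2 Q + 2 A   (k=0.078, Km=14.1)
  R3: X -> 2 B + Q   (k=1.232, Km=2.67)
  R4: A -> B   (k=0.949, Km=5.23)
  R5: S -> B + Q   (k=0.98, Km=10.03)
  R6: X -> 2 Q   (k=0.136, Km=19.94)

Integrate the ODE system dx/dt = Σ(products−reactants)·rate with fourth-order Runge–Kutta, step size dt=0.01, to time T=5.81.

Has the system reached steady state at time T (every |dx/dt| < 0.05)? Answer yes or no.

RK4 with dt=0.01: 581 steps to T=5.81. Trajectory (selected grid times):
t=0.00: B=13.90 Q=28.27 X=18.26 S=14.90 A=13.64
t=0.65: B=16.12 Q=29.46 X=17.52 S=14.52 A=13.60
t=1.29: B=18.29 Q=30.63 X=16.80 S=14.15 A=13.56
t=1.94: B=20.48 Q=31.80 X=16.07 S=13.78 A=13.51
t=2.58: B=22.63 Q=32.95 X=15.36 S=13.42 A=13.47
t=3.23: B=24.80 Q=34.10 X=14.64 S=13.06 A=13.43
t=3.87: B=26.91 Q=35.23 X=13.94 S=12.71 A=13.40
t=4.52: B=29.05 Q=36.36 X=13.23 S=12.35 A=13.36
t=5.16: B=31.14 Q=37.46 X=12.55 S=12.01 A=13.32
t=5.81: B=33.24 Q=38.57 X=11.86 S=11.66 A=13.28
Rates at T: R1=0.5077, R2=0.0571, R3=1.0056, R4=0.6809, R5=0.5269, R6=0.0507
dx/dt at T (Σ net stoichiometry × rate): B=+3.2188, Q=+1.6910, X=-1.0563, S=-0.5269, A=-0.0589
Largest |dx/dt| is |+3.2188| (B) ≥ 0.05 → not steady.

Steady state at T: no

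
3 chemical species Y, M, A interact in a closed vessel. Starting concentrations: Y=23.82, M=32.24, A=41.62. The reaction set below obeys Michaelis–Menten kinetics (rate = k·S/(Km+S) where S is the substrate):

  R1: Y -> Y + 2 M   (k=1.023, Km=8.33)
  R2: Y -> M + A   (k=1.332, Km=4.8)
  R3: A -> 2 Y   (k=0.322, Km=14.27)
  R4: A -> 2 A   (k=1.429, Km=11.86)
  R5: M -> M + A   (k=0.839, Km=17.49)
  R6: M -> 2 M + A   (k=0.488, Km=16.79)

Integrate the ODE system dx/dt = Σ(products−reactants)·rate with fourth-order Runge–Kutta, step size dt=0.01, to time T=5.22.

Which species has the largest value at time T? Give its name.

Dominant species at T: A

RK4 with dt=0.01: 522 steps to T=5.22. Trajectory (selected grid times):
t=0.00: Y=23.82 M=32.24 A=41.62
t=0.58: Y=23.46 M=33.95 A=43.28
t=1.16: Y=23.10 M=35.65 A=44.94
t=1.74: Y=22.75 M=37.36 A=46.62
t=2.32: Y=22.40 M=39.06 A=48.31
t=2.90: Y=22.05 M=40.75 A=50.00
t=3.48: Y=21.71 M=42.45 A=51.71
t=4.06: Y=21.37 M=44.14 A=53.42
t=4.64: Y=21.04 M=45.83 A=55.14
t=5.22: Y=20.70 M=47.51 A=56.86
At T=5.22: Y=20.70 M=47.51 A=56.86; the largest is A.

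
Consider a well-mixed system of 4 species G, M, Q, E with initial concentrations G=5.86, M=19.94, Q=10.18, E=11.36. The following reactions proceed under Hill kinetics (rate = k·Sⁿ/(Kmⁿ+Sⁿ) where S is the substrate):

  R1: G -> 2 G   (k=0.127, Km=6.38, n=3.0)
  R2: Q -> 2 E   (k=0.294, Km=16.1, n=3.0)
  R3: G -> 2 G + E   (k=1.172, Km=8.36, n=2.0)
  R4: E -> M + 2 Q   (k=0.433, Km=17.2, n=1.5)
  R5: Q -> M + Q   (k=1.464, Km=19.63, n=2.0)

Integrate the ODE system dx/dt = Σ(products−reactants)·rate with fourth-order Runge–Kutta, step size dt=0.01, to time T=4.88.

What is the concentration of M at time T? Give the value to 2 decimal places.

RK4 with dt=0.01: 488 steps to T=4.88. Trajectory (selected grid times):
t=0.00: G=5.86 M=19.94 Q=10.18 E=11.36
t=0.54: G=6.11 M=20.19 Q=10.31 E=11.56
t=1.08: G=6.36 M=20.45 Q=10.45 E=11.77
t=1.63: G=6.64 M=20.71 Q=10.58 E=11.99
t=2.17: G=6.93 M=20.98 Q=10.72 E=12.23
t=2.71: G=7.24 M=21.25 Q=10.86 E=12.48
t=3.25: G=7.56 M=21.53 Q=11.01 E=12.74
t=3.80: G=7.90 M=21.82 Q=11.15 E=13.02
t=4.34: G=8.25 M=22.11 Q=11.30 E=13.32
t=4.88: G=8.62 M=22.40 Q=11.45 E=13.62
Read off M at T=4.88: 22.40

M at T = 22.40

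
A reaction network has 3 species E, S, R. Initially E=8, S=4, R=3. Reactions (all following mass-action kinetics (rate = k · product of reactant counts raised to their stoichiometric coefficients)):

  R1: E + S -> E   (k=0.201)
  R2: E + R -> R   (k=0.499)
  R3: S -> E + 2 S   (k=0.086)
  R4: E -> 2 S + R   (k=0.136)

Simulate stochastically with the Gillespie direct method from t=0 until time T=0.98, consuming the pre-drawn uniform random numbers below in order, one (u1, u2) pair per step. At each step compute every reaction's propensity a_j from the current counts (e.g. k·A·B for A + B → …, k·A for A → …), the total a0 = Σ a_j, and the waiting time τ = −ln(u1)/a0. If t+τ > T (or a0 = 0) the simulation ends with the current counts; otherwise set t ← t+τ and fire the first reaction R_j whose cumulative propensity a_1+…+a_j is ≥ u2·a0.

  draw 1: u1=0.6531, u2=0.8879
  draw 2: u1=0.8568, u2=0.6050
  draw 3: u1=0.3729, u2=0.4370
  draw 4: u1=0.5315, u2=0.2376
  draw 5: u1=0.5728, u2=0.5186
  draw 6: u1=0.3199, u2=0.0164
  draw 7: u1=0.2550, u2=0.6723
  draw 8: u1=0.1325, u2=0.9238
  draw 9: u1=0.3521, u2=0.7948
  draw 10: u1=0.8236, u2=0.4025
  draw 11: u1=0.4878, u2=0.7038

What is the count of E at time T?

t=0.000: E=8 S=4 R=3
Draw 1: a1=6.432, a2=11.976, a3=0.344, a4=1.088, a0=19.840; τ=−ln(0.6531)/19.840=0.021 → t=0.021; u2·a0=0.8879·19.840=17.616; a1=6.432 < 17.616 ≤ a1+a2=18.408 → R2 fires; E=7 S=4 R=3
Draw 2: a1=5.628, a2=10.479, a3=0.344, a4=0.952, a0=17.403; τ=−ln(0.8568)/17.403=0.009 → t=0.030; u2·a0=0.6050·17.403=10.529; a1=5.628 < 10.529 ≤ a1+a2=16.107 → R2 fires; E=6 S=4 R=3
Draw 3: a1=4.824, a2=8.982, a3=0.344, a4=0.816, a0=14.966; τ=−ln(0.3729)/14.966=0.066 → t=0.096; u2·a0=0.4370·14.966=6.540; a1=4.824 < 6.540 ≤ a1+a2=13.806 → R2 fires; E=5 S=4 R=3
Draw 4: a1=4.020, a2=7.485, a3=0.344, a4=0.680, a0=12.529; τ=−ln(0.5315)/12.529=0.050 → t=0.147; u2·a0=0.2376·12.529=2.977 ≤ a1=4.020 → R1 fires; E=5 S=3 R=3
Draw 5: a1=3.015, a2=7.485, a3=0.258, a4=0.680, a0=11.438; τ=−ln(0.5728)/11.438=0.049 → t=0.195; u2·a0=0.5186·11.438=5.932; a1=3.015 < 5.932 ≤ a1+a2=10.500 → R2 fires; E=4 S=3 R=3
Draw 6: a1=2.412, a2=5.988, a3=0.258, a4=0.544, a0=9.202; τ=−ln(0.3199)/9.202=0.124 → t=0.319; u2·a0=0.0164·9.202=0.151 ≤ a1=2.412 → R1 fires; E=4 S=2 R=3
Draw 7: a1=1.608, a2=5.988, a3=0.172, a4=0.544, a0=8.312; τ=−ln(0.2550)/8.312=0.164 → t=0.484; u2·a0=0.6723·8.312=5.588; a1=1.608 < 5.588 ≤ a1+a2=7.596 → R2 fires; E=3 S=2 R=3
Draw 8: a1=1.206, a2=4.491, a3=0.172, a4=0.408, a0=6.277; τ=−ln(0.1325)/6.277=0.322 → t=0.806; u2·a0=0.9238·6.277=5.799; a1+a2=5.697 < 5.799 ≤ a1+…+a3=5.869 → R3 fires; E=4 S=3 R=3
Draw 9: a1=2.412, a2=5.988, a3=0.258, a4=0.544, a0=9.202; τ=−ln(0.3521)/9.202=0.113 → t=0.919; u2·a0=0.7948·9.202=7.314; a1=2.412 < 7.314 ≤ a1+a2=8.400 → R2 fires; E=3 S=3 R=3
Draw 10: a1=1.809, a2=4.491, a3=0.258, a4=0.408, a0=6.966; τ=−ln(0.8236)/6.966=0.028 → t=0.947; u2·a0=0.4025·6.966=2.804; a1=1.809 < 2.804 ≤ a1+a2=6.300 → R2 fires; E=2 S=3 R=3
Draw 11: a1=1.206, a2=2.994, a3=0.258, a4=0.272, a0=4.730; τ=−ln(0.4878)/4.730=0.152 → t=1.099 > T=0.98: stop.
Read off E at T=0.98: 2

E at T = 2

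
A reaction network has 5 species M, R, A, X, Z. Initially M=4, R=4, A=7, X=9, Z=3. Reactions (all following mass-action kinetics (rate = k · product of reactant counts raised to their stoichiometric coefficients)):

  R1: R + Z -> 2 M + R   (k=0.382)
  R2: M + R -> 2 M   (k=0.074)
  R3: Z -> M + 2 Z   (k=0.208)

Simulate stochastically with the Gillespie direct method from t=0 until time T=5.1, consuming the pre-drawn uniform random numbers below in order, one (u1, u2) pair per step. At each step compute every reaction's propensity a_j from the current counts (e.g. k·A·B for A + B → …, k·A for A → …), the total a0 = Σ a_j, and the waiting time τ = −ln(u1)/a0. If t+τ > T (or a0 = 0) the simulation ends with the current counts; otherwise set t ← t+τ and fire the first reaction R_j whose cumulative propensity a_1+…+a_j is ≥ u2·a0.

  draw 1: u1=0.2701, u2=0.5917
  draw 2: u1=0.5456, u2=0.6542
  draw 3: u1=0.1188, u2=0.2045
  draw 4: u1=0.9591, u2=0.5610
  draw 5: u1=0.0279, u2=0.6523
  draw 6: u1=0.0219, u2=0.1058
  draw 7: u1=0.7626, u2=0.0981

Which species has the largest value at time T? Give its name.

t=0.000: M=4 R=4 A=7 X=9 Z=3
Draw 1: a1=4.584, a2=1.184, a3=0.624, a0=6.392; τ=−ln(0.2701)/6.392=0.205 → t=0.205; u2·a0=0.5917·6.392=3.782 ≤ a1=4.584 → R1 fires; M=6 R=4 A=7 X=9 Z=2
Draw 2: a1=3.056, a2=1.776, a3=0.416, a0=5.248; τ=−ln(0.5456)/5.248=0.115 → t=0.320; u2·a0=0.6542·5.248=3.433; a1=3.056 < 3.433 ≤ a1+a2=4.832 → R2 fires; M=7 R=3 A=7 X=9 Z=2
Draw 3: a1=2.292, a2=1.554, a3=0.416, a0=4.262; τ=−ln(0.1188)/4.262=0.500 → t=0.820; u2·a0=0.2045·4.262=0.872 ≤ a1=2.292 → R1 fires; M=9 R=3 A=7 X=9 Z=1
Draw 4: a1=1.146, a2=1.998, a3=0.208, a0=3.352; τ=−ln(0.9591)/3.352=0.012 → t=0.833; u2·a0=0.5610·3.352=1.880; a1=1.146 < 1.880 ≤ a1+a2=3.144 → R2 fires; M=10 R=2 A=7 X=9 Z=1
Draw 5: a1=0.764, a2=1.480, a3=0.208, a0=2.452; τ=−ln(0.0279)/2.452=1.460 → t=2.292; u2·a0=0.6523·2.452=1.599; a1=0.764 < 1.599 ≤ a1+a2=2.244 → R2 fires; M=11 R=1 A=7 X=9 Z=1
Draw 6: a1=0.382, a2=0.814, a3=0.208, a0=1.404; τ=−ln(0.0219)/1.404=2.722 → t=5.014; u2·a0=0.1058·1.404=0.149 ≤ a1=0.382 → R1 fires; M=13 R=1 A=7 X=9 Z=0
Draw 7: a1=0.000, a2=0.962, a3=0.000, a0=0.962; τ=−ln(0.7626)/0.962=0.282 → t=5.296 > T=5.1: stop.
At T=5.1: M=13 R=1 A=7 X=9 Z=0; the largest is M.

Dominant species at T: M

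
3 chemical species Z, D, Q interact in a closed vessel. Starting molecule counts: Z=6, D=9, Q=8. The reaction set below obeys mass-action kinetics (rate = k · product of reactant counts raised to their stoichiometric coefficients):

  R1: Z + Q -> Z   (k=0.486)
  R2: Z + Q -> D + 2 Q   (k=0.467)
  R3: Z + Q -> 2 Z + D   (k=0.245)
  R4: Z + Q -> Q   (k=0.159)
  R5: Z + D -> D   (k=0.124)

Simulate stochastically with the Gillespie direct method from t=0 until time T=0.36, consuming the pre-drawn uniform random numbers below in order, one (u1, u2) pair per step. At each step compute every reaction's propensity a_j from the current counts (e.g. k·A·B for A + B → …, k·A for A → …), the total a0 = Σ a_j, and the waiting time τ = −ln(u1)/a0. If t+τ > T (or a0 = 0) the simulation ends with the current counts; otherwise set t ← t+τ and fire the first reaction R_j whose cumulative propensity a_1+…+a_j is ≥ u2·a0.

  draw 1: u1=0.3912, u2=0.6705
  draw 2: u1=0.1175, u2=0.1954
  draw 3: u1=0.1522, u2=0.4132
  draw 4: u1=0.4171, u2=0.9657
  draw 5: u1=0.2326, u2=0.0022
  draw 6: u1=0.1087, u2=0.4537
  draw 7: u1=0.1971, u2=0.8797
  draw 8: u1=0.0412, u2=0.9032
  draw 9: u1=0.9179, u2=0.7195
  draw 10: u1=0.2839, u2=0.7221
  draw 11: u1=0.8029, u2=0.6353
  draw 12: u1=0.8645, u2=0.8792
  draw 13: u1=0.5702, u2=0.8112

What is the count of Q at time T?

Q at T = 4

t=0.000: Z=6 D=9 Q=8
Draw 1: a1=23.328, a2=22.416, a3=11.760, a4=7.632, a5=6.696, a0=71.832; τ=−ln(0.3912)/71.832=0.013 → t=0.013; u2·a0=0.6705·71.832=48.163; a1+a2=45.744 < 48.163 ≤ a1+…+a3=57.504 → R3 fires; Z=7 D=10 Q=7
Draw 2: a1=23.814, a2=22.883, a3=12.005, a4=7.791, a5=8.680, a0=75.173; τ=−ln(0.1175)/75.173=0.028 → t=0.042; u2·a0=0.1954·75.173=14.689 ≤ a1=23.814 → R1 fires; Z=7 D=10 Q=6
Draw 3: a1=20.412, a2=19.614, a3=10.290, a4=6.678, a5=8.680, a0=65.674; τ=−ln(0.1522)/65.674=0.029 → t=0.070; u2·a0=0.4132·65.674=27.136; a1=20.412 < 27.136 ≤ a1+a2=40.026 → R2 fires; Z=6 D=11 Q=7
Draw 4: a1=20.412, a2=19.614, a3=10.290, a4=6.678, a5=8.184, a0=65.178; τ=−ln(0.4171)/65.178=0.013 → t=0.084; u2·a0=0.9657·65.178=62.942; a1+…+a4=56.994 < 62.942 ≤ a1+…+a5=65.178 → R5 fires; Z=5 D=11 Q=7
Draw 5: a1=17.010, a2=16.345, a3=8.575, a4=5.565, a5=6.820, a0=54.315; τ=−ln(0.2326)/54.315=0.027 → t=0.110; u2·a0=0.0022·54.315=0.119 ≤ a1=17.010 → R1 fires; Z=5 D=11 Q=6
Draw 6: a1=14.580, a2=14.010, a3=7.350, a4=4.770, a5=6.820, a0=47.530; τ=−ln(0.1087)/47.530=0.047 → t=0.157; u2·a0=0.4537·47.530=21.564; a1=14.580 < 21.564 ≤ a1+a2=28.590 → R2 fires; Z=4 D=12 Q=7
Draw 7: a1=13.608, a2=13.076, a3=6.860, a4=4.452, a5=5.952, a0=43.948; τ=−ln(0.1971)/43.948=0.037 → t=0.194; u2·a0=0.8797·43.948=38.661; a1+…+a4=37.996 < 38.661 ≤ a1+…+a5=43.948 → R5 fires; Z=3 D=12 Q=7
Draw 8: a1=10.206, a2=9.807, a3=5.145, a4=3.339, a5=4.464, a0=32.961; τ=−ln(0.0412)/32.961=0.097 → t=0.291; u2·a0=0.9032·32.961=29.770; a1+…+a4=28.497 < 29.770 ≤ a1+…+a5=32.961 → R5 fires; Z=2 D=12 Q=7
Draw 9: a1=6.804, a2=6.538, a3=3.430, a4=2.226, a5=2.976, a0=21.974; τ=−ln(0.9179)/21.974=0.004 → t=0.295; u2·a0=0.7195·21.974=15.810; a1+a2=13.342 < 15.810 ≤ a1+…+a3=16.772 → R3 fires; Z=3 D=13 Q=6
Draw 10: a1=8.748, a2=8.406, a3=4.410, a4=2.862, a5=4.836, a0=29.262; τ=−ln(0.2839)/29.262=0.043 → t=0.338; u2·a0=0.7221·29.262=21.130; a1+a2=17.154 < 21.130 ≤ a1+…+a3=21.564 → R3 fires; Z=4 D=14 Q=5
Draw 11: a1=9.720, a2=9.340, a3=4.900, a4=3.180, a5=6.944, a0=34.084; τ=−ln(0.8029)/34.084=0.006 → t=0.344; u2·a0=0.6353·34.084=21.654; a1+a2=19.060 < 21.654 ≤ a1+…+a3=23.960 → R3 fires; Z=5 D=15 Q=4
Draw 12: a1=9.720, a2=9.340, a3=4.900, a4=3.180, a5=9.300, a0=36.440; τ=−ln(0.8645)/36.440=0.004 → t=0.348; u2·a0=0.8792·36.440=32.038; a1+…+a4=27.140 < 32.038 ≤ a1+…+a5=36.440 → R5 fires; Z=4 D=15 Q=4
Draw 13: a1=7.776, a2=7.472, a3=3.920, a4=2.544, a5=7.440, a0=29.152; τ=−ln(0.5702)/29.152=0.019 → t=0.368 > T=0.36: stop.
Read off Q at T=0.36: 4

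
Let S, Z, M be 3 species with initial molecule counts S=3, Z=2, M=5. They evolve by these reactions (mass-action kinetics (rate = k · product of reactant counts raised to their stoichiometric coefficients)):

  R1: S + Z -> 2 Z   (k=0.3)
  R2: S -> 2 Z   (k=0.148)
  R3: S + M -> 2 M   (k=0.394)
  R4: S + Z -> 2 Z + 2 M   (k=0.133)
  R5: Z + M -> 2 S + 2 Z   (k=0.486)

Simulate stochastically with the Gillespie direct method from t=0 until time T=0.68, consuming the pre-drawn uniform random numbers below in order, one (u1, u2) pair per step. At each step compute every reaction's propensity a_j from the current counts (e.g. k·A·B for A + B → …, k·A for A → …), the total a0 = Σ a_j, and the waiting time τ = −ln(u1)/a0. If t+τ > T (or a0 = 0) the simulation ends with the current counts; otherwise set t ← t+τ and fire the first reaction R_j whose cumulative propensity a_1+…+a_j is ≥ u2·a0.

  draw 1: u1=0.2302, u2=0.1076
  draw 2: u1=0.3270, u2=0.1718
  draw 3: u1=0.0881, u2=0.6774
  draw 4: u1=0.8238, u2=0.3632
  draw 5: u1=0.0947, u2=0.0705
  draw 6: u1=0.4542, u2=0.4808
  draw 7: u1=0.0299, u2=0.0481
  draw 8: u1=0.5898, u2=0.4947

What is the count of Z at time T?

Z at T = 7

t=0.000: S=3 Z=2 M=5
Draw 1: a1=1.800, a2=0.444, a3=5.910, a4=0.798, a5=4.860, a0=13.812; τ=−ln(0.2302)/13.812=0.106 → t=0.106; u2·a0=0.1076·13.812=1.486 ≤ a1=1.800 → R1 fires; S=2 Z=3 M=5
Draw 2: a1=1.800, a2=0.296, a3=3.940, a4=0.798, a5=7.290, a0=14.124; τ=−ln(0.3270)/14.124=0.079 → t=0.185; u2·a0=0.1718·14.124=2.427; a1+a2=2.096 < 2.427 ≤ a1+…+a3=6.036 → R3 fires; S=1 Z=3 M=6
Draw 3: a1=0.900, a2=0.148, a3=2.364, a4=0.399, a5=8.748, a0=12.559; τ=−ln(0.0881)/12.559=0.193 → t=0.379; u2·a0=0.6774·12.559=8.507; a1+…+a4=3.811 < 8.507 ≤ a1+…+a5=12.559 → R5 fires; S=3 Z=4 M=5
Draw 4: a1=3.600, a2=0.444, a3=5.910, a4=1.596, a5=9.720, a0=21.270; τ=−ln(0.8238)/21.270=0.009 → t=0.388; u2·a0=0.3632·21.270=7.725; a1+a2=4.044 < 7.725 ≤ a1+…+a3=9.954 → R3 fires; S=2 Z=4 M=6
Draw 5: a1=2.400, a2=0.296, a3=4.728, a4=1.064, a5=11.664, a0=20.152; τ=−ln(0.0947)/20.152=0.117 → t=0.505; u2·a0=0.0705·20.152=1.421 ≤ a1=2.400 → R1 fires; S=1 Z=5 M=6
Draw 6: a1=1.500, a2=0.148, a3=2.364, a4=0.665, a5=14.580, a0=19.257; τ=−ln(0.4542)/19.257=0.041 → t=0.546; u2·a0=0.4808·19.257=9.259; a1+…+a4=4.677 < 9.259 ≤ a1+…+a5=19.257 → R5 fires; S=3 Z=6 M=5
Draw 7: a1=5.400, a2=0.444, a3=5.910, a4=2.394, a5=14.580, a0=28.728; τ=−ln(0.0299)/28.728=0.122 → t=0.668; u2·a0=0.0481·28.728=1.382 ≤ a1=5.400 → R1 fires; S=2 Z=7 M=5
Draw 8: a1=4.200, a2=0.296, a3=3.940, a4=1.862, a5=17.010, a0=27.308; τ=−ln(0.5898)/27.308=0.019 → t=0.687 > T=0.68: stop.
Read off Z at T=0.68: 7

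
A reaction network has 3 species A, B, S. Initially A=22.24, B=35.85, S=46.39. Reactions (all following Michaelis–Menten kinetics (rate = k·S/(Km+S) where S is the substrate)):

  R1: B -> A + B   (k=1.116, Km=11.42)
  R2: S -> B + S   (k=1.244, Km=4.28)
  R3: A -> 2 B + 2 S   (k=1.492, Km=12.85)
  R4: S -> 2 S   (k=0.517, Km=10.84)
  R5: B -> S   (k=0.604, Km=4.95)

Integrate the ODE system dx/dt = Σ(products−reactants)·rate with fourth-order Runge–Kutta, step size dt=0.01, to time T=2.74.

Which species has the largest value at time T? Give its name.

Dominant species at T: S

RK4 with dt=0.01: 274 steps to T=2.74. Trajectory (selected grid times):
t=0.00: A=22.24 B=35.85 S=46.39
t=0.30: A=22.21 B=36.60 S=47.24
t=0.61: A=22.18 B=37.37 S=48.12
t=0.91: A=22.16 B=38.12 S=48.98
t=1.22: A=22.13 B=38.90 S=49.86
t=1.52: A=22.11 B=39.65 S=50.72
t=1.83: A=22.08 B=40.42 S=51.60
t=2.13: A=22.06 B=41.17 S=52.45
t=2.44: A=22.04 B=41.94 S=53.34
t=2.74: A=22.02 B=42.69 S=54.20
At T=2.74: A=22.02 B=42.69 S=54.20; the largest is S.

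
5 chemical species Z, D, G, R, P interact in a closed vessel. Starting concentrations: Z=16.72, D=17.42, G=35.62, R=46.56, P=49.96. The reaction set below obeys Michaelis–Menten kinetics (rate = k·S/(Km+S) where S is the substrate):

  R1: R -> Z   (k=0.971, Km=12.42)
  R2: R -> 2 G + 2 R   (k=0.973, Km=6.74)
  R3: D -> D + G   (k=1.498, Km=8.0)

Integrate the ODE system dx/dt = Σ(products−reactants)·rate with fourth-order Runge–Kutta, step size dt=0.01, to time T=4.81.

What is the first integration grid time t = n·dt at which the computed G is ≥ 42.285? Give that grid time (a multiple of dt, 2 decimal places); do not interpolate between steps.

RK4 with dt=0.01: 481 steps to T=4.81. Trajectory (selected grid times):
t=0.00: Z=16.72 D=17.42 G=35.62 R=46.56 P=49.96
t=0.53: Z=17.13 D=17.42 G=37.07 R=46.60 P=49.96
t=1.07: Z=17.54 D=17.42 G=38.54 R=46.65 P=49.96
t=1.60: Z=17.95 D=17.42 G=39.98 R=46.69 P=49.96
t=2.14: Z=18.36 D=17.42 G=41.46 R=46.74 P=49.96
t=2.44: Z=18.59 D=17.42 G=42.27 R=46.76 P=49.96
t=2.45: Z=18.60 D=17.42 G=42.30 R=46.76 P=49.96
t=2.67: Z=18.77 D=17.42 G=42.90 R=46.78 P=49.96
t=3.21: Z=19.18 D=17.42 G=44.37 R=46.83 P=49.96
t=3.74: Z=19.59 D=17.42 G=45.82 R=46.87 P=49.96
t=4.28: Z=20.00 D=17.42 G=47.29 R=46.92 P=49.96
t=4.81: Z=20.41 D=17.42 G=48.74 R=46.96 P=49.96
G(2.44)=42.274 < 42.285 but G(2.45)=42.301 ≥ 42.285, so the first grid time is t=2.45.

Threshold first reached at t = 2.45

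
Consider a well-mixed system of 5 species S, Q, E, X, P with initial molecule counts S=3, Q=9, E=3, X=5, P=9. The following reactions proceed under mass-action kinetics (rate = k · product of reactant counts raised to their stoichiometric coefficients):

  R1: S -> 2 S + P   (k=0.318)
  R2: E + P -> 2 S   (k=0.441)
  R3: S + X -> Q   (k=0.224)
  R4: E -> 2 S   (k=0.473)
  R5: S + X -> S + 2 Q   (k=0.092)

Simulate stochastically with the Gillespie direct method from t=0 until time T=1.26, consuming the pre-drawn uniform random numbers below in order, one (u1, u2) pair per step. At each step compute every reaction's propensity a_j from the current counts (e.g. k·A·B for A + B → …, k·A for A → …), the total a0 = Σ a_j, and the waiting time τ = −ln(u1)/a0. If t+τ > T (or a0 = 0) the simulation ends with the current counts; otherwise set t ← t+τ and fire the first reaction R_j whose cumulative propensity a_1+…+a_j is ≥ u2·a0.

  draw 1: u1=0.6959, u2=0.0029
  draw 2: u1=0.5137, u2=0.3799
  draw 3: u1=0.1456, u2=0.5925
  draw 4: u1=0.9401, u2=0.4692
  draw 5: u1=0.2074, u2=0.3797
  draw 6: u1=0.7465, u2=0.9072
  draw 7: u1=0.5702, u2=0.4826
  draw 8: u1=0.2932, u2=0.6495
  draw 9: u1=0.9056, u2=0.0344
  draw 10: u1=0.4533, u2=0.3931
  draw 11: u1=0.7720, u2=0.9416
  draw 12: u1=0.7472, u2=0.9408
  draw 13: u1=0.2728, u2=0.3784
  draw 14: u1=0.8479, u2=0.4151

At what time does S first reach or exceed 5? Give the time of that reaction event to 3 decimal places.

Threshold first reached at t = 0.049

t=0.000: S=3 Q=9 E=3 X=5 P=9
Draw 1: a1=0.954, a2=11.907, a3=3.360, a4=1.419, a5=1.380, a0=19.020; τ=−ln(0.6959)/19.020=0.019 → t=0.019; u2·a0=0.0029·19.020=0.055 ≤ a1=0.954 → R1 fires; S=4 Q=9 E=3 X=5 P=10
Draw 2: a1=1.272, a2=13.230, a3=4.480, a4=1.419, a5=1.840, a0=22.241; τ=−ln(0.5137)/22.241=0.030 → t=0.049; u2·a0=0.3799·22.241=8.449; a1=1.272 < 8.449 ≤ a1+a2=14.502 → R2 fires; S=6 Q=9 E=2 X=5 P=9
Draw 3: a1=1.908, a2=7.938, a3=6.720, a4=0.946, a5=2.760, a0=20.272; τ=−ln(0.1456)/20.272=0.095 → t=0.144; u2·a0=0.5925·20.272=12.011; a1+a2=9.846 < 12.011 ≤ a1+…+a3=16.566 → R3 fires; S=5 Q=10 E=2 X=4 P=9
Draw 4: a1=1.590, a2=7.938, a3=4.480, a4=0.946, a5=1.840, a0=16.794; τ=−ln(0.9401)/16.794=0.004 → t=0.148; u2·a0=0.4692·16.794=7.880; a1=1.590 < 7.880 ≤ a1+a2=9.528 → R2 fires; S=7 Q=10 E=1 X=4 P=8
Draw 5: a1=2.226, a2=3.528, a3=6.272, a4=0.473, a5=2.576, a0=15.075; τ=−ln(0.2074)/15.075=0.104 → t=0.252; u2·a0=0.3797·15.075=5.724; a1=2.226 < 5.724 ≤ a1+a2=5.754 → R2 fires; S=9 Q=10 E=0 X=4 P=7
Draw 6: a1=2.862, a2=0.000, a3=8.064, a4=0.000, a5=3.312, a0=14.238; τ=−ln(0.7465)/14.238=0.021 → t=0.273; u2·a0=0.9072·14.238=12.917; a1+…+a4=10.926 < 12.917 ≤ a1+…+a5=14.238 → R5 fires; S=9 Q=12 E=0 X=3 P=7
Draw 7: a1=2.862, a2=0.000, a3=6.048, a4=0.000, a5=2.484, a0=11.394; τ=−ln(0.5702)/11.394=0.049 → t=0.322; u2·a0=0.4826·11.394=5.499; a1+a2=2.862 < 5.499 ≤ a1+…+a3=8.910 → R3 fires; S=8 Q=13 E=0 X=2 P=7
Draw 8: a1=2.544, a2=0.000, a3=3.584, a4=0.000, a5=1.472, a0=7.600; τ=−ln(0.2932)/7.600=0.161 → t=0.483; u2·a0=0.6495·7.600=4.936; a1+a2=2.544 < 4.936 ≤ a1+…+a3=6.128 → R3 fires; S=7 Q=14 E=0 X=1 P=7
Draw 9: a1=2.226, a2=0.000, a3=1.568, a4=0.000, a5=0.644, a0=4.438; τ=−ln(0.9056)/4.438=0.022 → t=0.506; u2·a0=0.0344·4.438=0.153 ≤ a1=2.226 → R1 fires; S=8 Q=14 E=0 X=1 P=8
Draw 10: a1=2.544, a2=0.000, a3=1.792, a4=0.000, a5=0.736, a0=5.072; τ=−ln(0.4533)/5.072=0.156 → t=0.662; u2·a0=0.3931·5.072=1.994 ≤ a1=2.544 → R1 fires; S=9 Q=14 E=0 X=1 P=9
Draw 11: a1=2.862, a2=0.000, a3=2.016, a4=0.000, a5=0.828, a0=5.706; τ=−ln(0.7720)/5.706=0.045 → t=0.707; u2·a0=0.9416·5.706=5.373; a1+…+a4=4.878 < 5.373 ≤ a1+…+a5=5.706 → R5 fires; S=9 Q=16 E=0 X=0 P=9
Draw 12: a1=2.862, a2=0.000, a3=0.000, a4=0.000, a5=0.000, a0=2.862; τ=−ln(0.7472)/2.862=0.102 → t=0.809; u2·a0=0.9408·2.862=2.693 ≤ a1=2.862 → R1 fires; S=10 Q=16 E=0 X=0 P=10
Draw 13: a1=3.180, a2=0.000, a3=0.000, a4=0.000, a5=0.000, a0=3.180; τ=−ln(0.2728)/3.180=0.408 → t=1.217; u2·a0=0.3784·3.180=1.203 ≤ a1=3.180 → R1 fires; S=11 Q=16 E=0 X=0 P=11
Draw 14: a1=3.498, a2=0.000, a3=0.000, a4=0.000, a5=0.000, a0=3.498; τ=−ln(0.8479)/3.498=0.047 → t=1.265 > T=1.26: stop.
S first becomes ≥ 5 when it reaches 6 at the event at t=0.049.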